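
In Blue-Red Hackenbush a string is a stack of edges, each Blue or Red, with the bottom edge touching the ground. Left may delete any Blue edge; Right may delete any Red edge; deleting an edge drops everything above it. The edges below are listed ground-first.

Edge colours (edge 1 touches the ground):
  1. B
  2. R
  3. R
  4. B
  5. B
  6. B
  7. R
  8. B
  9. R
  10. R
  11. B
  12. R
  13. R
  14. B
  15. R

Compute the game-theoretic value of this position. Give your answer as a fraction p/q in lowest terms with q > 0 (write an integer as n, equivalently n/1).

7461/16384

1 of 15 · B · max L 0 · min R +∞ => 1
2 of 15 · BR · max L 0 · min R 1 => 1/2
3 of 15 · BRR · max L 0 · min R 1/2 => 1/4
4 of 15 · BRRB · max L 1/4 · min R 1/2 => 3/8
5 of 15 · BRRBB · max L 3/8 · min R 1/2 => 7/16
6 of 15 · BRRBBB · max L 7/16 · min R 1/2 => 15/32
7 of 15 · BRRBBBR · max L 7/16 · min R 15/32 => 29/64
8 of 15 · BRRBBBRB · max L 29/64 · min R 15/32 => 59/128
9 of 15 · BRRBBBRBR · max L 29/64 · min R 59/128 => 117/256
10 of 15 · BRRBBBRBRR · max L 29/64 · min R 117/256 => 233/512
11 of 15 · BRRBBBRBRRB · max L 233/512 · min R 117/256 => 467/1024
12 of 15 · BRRBBBRBRRBR · max L 233/512 · min R 467/1024 => 933/2048
13 of 15 · BRRBBBRBRRBRR · max L 233/512 · min R 933/2048 => 1865/4096
14 of 15 · BRRBBBRBRRBRRB · max L 1865/4096 · min R 933/2048 => 3731/8192
15 of 15 · BRRBBBRBRRBRRBR · max L 1865/4096 · min R 3731/8192 => 7461/16384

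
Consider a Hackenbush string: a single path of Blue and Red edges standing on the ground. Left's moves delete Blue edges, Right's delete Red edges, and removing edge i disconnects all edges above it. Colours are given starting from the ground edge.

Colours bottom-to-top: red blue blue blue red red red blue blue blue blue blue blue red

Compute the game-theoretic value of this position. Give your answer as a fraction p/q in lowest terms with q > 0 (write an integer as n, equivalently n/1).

-1795/8192

edge 1 of 14 (red): { ∅ | 0 } => -1
edge 2 of 14 (blue): { -1 | 0 } => -1/2
edge 3 of 14 (blue): { -1 -1/2 | 0 } => -1/4
edge 4 of 14 (blue): { -1 -1/2 -1/4 | 0 } => -1/8
edge 5 of 14 (red): { -1 -1/2 -1/4 | -1/8 0 } => -3/16
edge 6 of 14 (red): { -1 -1/2 -1/4 | -3/16 -1/8 0 } => -7/32
edge 7 of 14 (red): { -1 -1/2 -1/4 | -7/32 -3/16 -1/8 0 } => -15/64
edge 8 of 14 (blue): { -1 -1/2 -1/4 -15/64 | -7/32 -3/16 -1/8 0 } => -29/128
edge 9 of 14 (blue): { -1 -1/2 -1/4 -15/64 -29/128 | -7/32 -3/16 -1/8 0 } => -57/256
edge 10 of 14 (blue): { -1 -1/2 -1/4 -15/64 -29/128 -57/256 | -7/32 -3/16 -1/8 0 } => -113/512
edge 11 of 14 (blue): { -1 -1/2 -1/4 -15/64 -29/128 -57/256 -113/512 | -7/32 -3/16 -1/8 0 } => -225/1024
edge 12 of 14 (blue): { -1 -1/2 -1/4 -15/64 -29/128 -57/256 -113/512 -225/1024 | -7/32 -3/16 -1/8 0 } => -449/2048
edge 13 of 14 (blue): { -1 -1/2 -1/4 -15/64 -29/128 -57/256 -113/512 -225/1024 -449/2048 | -7/32 -3/16 -1/8 0 } => -897/4096
edge 14 of 14 (red): { -1 -1/2 -1/4 -15/64 -29/128 -57/256 -113/512 -225/1024 -449/2048 | -897/4096 -7/32 -3/16 -1/8 0 } => -1795/8192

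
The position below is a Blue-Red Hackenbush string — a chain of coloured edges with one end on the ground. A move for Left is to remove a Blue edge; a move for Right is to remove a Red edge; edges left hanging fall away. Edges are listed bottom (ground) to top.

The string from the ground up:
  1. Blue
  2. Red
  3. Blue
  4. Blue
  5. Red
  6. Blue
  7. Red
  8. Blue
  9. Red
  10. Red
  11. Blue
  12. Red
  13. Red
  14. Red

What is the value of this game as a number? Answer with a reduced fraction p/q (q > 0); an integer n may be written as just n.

6801/8192

v(B) = { 0 | — } — 1
v(BR) = { 0 | 1 } — 1/2
v(BRB) = { 0 1/2 | 1 } — 3/4
v(BRBB) = { 0 1/2 3/4 | 1 } — 7/8
v(BRBBR) = { 0 1/2 3/4 | 7/8 1 } — 13/16
v(BRBBRB) = { 0 1/2 3/4 13/16 | 7/8 1 } — 27/32
v(BRBBRBR) = { 0 1/2 3/4 13/16 | 27/32 7/8 1 } — 53/64
v(BRBBRBRB) = { 0 1/2 3/4 13/16 53/64 | 27/32 7/8 1 } — 107/128
v(BRBBRBRBR) = { 0 1/2 3/4 13/16 53/64 | 107/128 27/32 7/8 1 } — 213/256
v(BRBBRBRBRR) = { 0 1/2 3/4 13/16 53/64 | 213/256 107/128 27/32 7/8 1 } — 425/512
v(BRBBRBRBRRB) = { 0 1/2 3/4 13/16 53/64 425/512 | 213/256 107/128 27/32 7/8 1 } — 851/1024
v(BRBBRBRBRRBR) = { 0 1/2 3/4 13/16 53/64 425/512 | 851/1024 213/256 107/128 27/32 7/8 1 } — 1701/2048
v(BRBBRBRBRRBRR) = { 0 1/2 3/4 13/16 53/64 425/512 | 1701/2048 851/1024 213/256 107/128 27/32 7/8 1 } — 3401/4096
v(BRBBRBRBRRBRRR) = { 0 1/2 3/4 13/16 53/64 425/512 | 3401/4096 1701/2048 851/1024 213/256 107/128 27/32 7/8 1 } — 6801/8192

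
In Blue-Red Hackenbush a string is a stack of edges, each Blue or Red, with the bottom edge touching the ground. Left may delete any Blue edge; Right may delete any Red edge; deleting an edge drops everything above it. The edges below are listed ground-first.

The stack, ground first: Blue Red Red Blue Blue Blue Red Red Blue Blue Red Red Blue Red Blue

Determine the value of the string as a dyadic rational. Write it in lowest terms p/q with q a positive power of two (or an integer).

7371/16384

edge 1 of 15 (Blue): { 0 | · } ⇒ 1
edge 2 of 15 (Red): { 0 | 1 } ⇒ 1/2
edge 3 of 15 (Red): { 0 | 1/2,1 } ⇒ 1/4
edge 4 of 15 (Blue): { 0,1/4 | 1/2,1 } ⇒ 3/8
edge 5 of 15 (Blue): { 0,1/4,3/8 | 1/2,1 } ⇒ 7/16
edge 6 of 15 (Blue): { 0,1/4,3/8,7/16 | 1/2,1 } ⇒ 15/32
edge 7 of 15 (Red): { 0,1/4,3/8,7/16 | 15/32,1/2,1 } ⇒ 29/64
edge 8 of 15 (Red): { 0,1/4,3/8,7/16 | 29/64,15/32,1/2,1 } ⇒ 57/128
edge 9 of 15 (Blue): { 0,1/4,3/8,7/16,57/128 | 29/64,15/32,1/2,1 } ⇒ 115/256
edge 10 of 15 (Blue): { 0,1/4,3/8,7/16,57/128,115/256 | 29/64,15/32,1/2,1 } ⇒ 231/512
edge 11 of 15 (Red): { 0,1/4,3/8,7/16,57/128,115/256 | 231/512,29/64,15/32,1/2,1 } ⇒ 461/1024
edge 12 of 15 (Red): { 0,1/4,3/8,7/16,57/128,115/256 | 461/1024,231/512,29/64,15/32,1/2,1 } ⇒ 921/2048
edge 13 of 15 (Blue): { 0,1/4,3/8,7/16,57/128,115/256,921/2048 | 461/1024,231/512,29/64,15/32,1/2,1 } ⇒ 1843/4096
edge 14 of 15 (Red): { 0,1/4,3/8,7/16,57/128,115/256,921/2048 | 1843/4096,461/1024,231/512,29/64,15/32,1/2,1 } ⇒ 3685/8192
edge 15 of 15 (Blue): { 0,1/4,3/8,7/16,57/128,115/256,921/2048,3685/8192 | 1843/4096,461/1024,231/512,29/64,15/32,1/2,1 } ⇒ 7371/16384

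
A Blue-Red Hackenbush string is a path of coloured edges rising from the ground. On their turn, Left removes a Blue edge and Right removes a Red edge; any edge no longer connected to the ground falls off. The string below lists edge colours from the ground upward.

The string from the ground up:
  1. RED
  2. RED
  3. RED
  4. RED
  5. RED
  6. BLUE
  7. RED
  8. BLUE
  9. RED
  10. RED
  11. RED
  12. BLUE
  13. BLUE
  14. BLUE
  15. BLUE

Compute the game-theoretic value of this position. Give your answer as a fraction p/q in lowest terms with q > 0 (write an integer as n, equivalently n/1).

-4833/1024

Build value(s[:k]) for k = 1..15, string s = RED RED RED RED RED BLUE RED BLUE RED RED RED BLUE BLUE BLUE BLUE.
R: Left { ∅ }, Right { 0 } — simplest -1
RR: Left { ∅ }, Right { -1; 0 } — simplest -2
RRR: Left { ∅ }, Right { -2; -1; 0 } — simplest -3
RRRR: Left { ∅ }, Right { -3; -2; -1; 0 } — simplest -4
RRRRR: Left { ∅ }, Right { -4; -3; -2; -1; 0 } — simplest -5
RRRRRB: Left { -5 }, Right { -4; -3; -2; -1; 0 } — simplest -9/2
RRRRRBR: Left { -5 }, Right { -9/2; -4; -3; -2; -1; 0 } — simplest -19/4
RRRRRBRB: Left { -5; -19/4 }, Right { -9/2; -4; -3; -2; -1; 0 } — simplest -37/8
RRRRRBRBR: Left { -5; -19/4 }, Right { -37/8; -9/2; -4; -3; -2; -1; 0 } — simplest -75/16
RRRRRBRBRR: Left { -5; -19/4 }, Right { -75/16; -37/8; -9/2; -4; -3; -2; -1; 0 } — simplest -151/32
RRRRRBRBRRR: Left { -5; -19/4 }, Right { -151/32; -75/16; -37/8; -9/2; -4; -3; -2; -1; 0 } — simplest -303/64
RRRRRBRBRRRB: Left { -5; -19/4; -303/64 }, Right { -151/32; -75/16; -37/8; -9/2; -4; -3; -2; -1; 0 } — simplest -605/128
RRRRRBRBRRRBB: Left { -5; -19/4; -303/64; -605/128 }, Right { -151/32; -75/16; -37/8; -9/2; -4; -3; -2; -1; 0 } — simplest -1209/256
RRRRRBRBRRRBBB: Left { -5; -19/4; -303/64; -605/128; -1209/256 }, Right { -151/32; -75/16; -37/8; -9/2; -4; -3; -2; -1; 0 } — simplest -2417/512
RRRRRBRBRRRBBBB: Left { -5; -19/4; -303/64; -605/128; -1209/256; -2417/512 }, Right { -151/32; -75/16; -37/8; -9/2; -4; -3; -2; -1; 0 } — simplest -4833/1024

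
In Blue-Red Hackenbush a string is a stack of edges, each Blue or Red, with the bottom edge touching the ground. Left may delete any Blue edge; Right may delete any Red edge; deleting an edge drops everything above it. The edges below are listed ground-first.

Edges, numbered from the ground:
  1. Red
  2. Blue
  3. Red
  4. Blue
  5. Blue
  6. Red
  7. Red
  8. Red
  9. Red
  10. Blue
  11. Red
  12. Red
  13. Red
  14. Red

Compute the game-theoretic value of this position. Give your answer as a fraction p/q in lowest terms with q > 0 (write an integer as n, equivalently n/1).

-5087/8192

1 of 14 · R · max L −∞ · min R 0 = -1
2 of 14 · RB · max L -1 · min R 0 = -1/2
3 of 14 · RBR · max L -1 · min R -1/2 = -3/4
4 of 14 · RBRB · max L -3/4 · min R -1/2 = -5/8
5 of 14 · RBRBB · max L -5/8 · min R -1/2 = -9/16
6 of 14 · RBRBBR · max L -5/8 · min R -9/16 = -19/32
7 of 14 · RBRBBRR · max L -5/8 · min R -19/32 = -39/64
8 of 14 · RBRBBRRR · max L -5/8 · min R -39/64 = -79/128
9 of 14 · RBRBBRRRR · max L -5/8 · min R -79/128 = -159/256
10 of 14 · RBRBBRRRRB · max L -159/256 · min R -79/128 = -317/512
11 of 14 · RBRBBRRRRBR · max L -159/256 · min R -317/512 = -635/1024
12 of 14 · RBRBBRRRRBRR · max L -159/256 · min R -635/1024 = -1271/2048
13 of 14 · RBRBBRRRRBRRR · max L -159/256 · min R -1271/2048 = -2543/4096
14 of 14 · RBRBBRRRRBRRRR · max L -159/256 · min R -2543/4096 = -5087/8192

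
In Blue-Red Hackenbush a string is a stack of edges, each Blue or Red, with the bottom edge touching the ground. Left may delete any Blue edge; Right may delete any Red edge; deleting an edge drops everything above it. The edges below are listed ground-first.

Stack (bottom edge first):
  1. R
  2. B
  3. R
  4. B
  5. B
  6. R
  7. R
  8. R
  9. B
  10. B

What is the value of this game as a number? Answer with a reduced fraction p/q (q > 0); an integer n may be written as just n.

-313/512

Build g(s[:k]) for k = 1..10, string s = R B R B B R R R B B.
edge 1 of 10 (R): { ∅ | 0 } → -1
edge 2 of 10 (B): { -1 | 0 } → -1/2
edge 3 of 10 (R): { -1 | -1/2,0 } → -3/4
edge 4 of 10 (B): { -1,-3/4 | -1/2,0 } → -5/8
edge 5 of 10 (B): { -1,-3/4,-5/8 | -1/2,0 } → -9/16
edge 6 of 10 (R): { -1,-3/4,-5/8 | -9/16,-1/2,0 } → -19/32
edge 7 of 10 (R): { -1,-3/4,-5/8 | -19/32,-9/16,-1/2,0 } → -39/64
edge 8 of 10 (R): { -1,-3/4,-5/8 | -39/64,-19/32,-9/16,-1/2,0 } → -79/128
edge 9 of 10 (B): { -1,-3/4,-5/8,-79/128 | -39/64,-19/32,-9/16,-1/2,0 } → -157/256
edge 10 of 10 (B): { -1,-3/4,-5/8,-79/128,-157/256 | -39/64,-19/32,-9/16,-1/2,0 } → -313/512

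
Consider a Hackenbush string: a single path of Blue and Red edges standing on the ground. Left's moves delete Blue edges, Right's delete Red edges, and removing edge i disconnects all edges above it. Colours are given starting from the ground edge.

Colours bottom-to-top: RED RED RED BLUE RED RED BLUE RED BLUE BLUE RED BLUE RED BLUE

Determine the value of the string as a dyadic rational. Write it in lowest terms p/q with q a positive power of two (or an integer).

Prefix values for RED RED RED BLUE RED RED BLUE RED BLUE BLUE RED BLUE RED BLUE via {L|R} + simplicity:
val_1 [R]  L=[none]  R=[0]  — -1
val_2 [RR]  L=[none]  R=[-1, 0]  — -2
val_3 [RRR]  L=[none]  R=[-2, -1, 0]  — -3
val_4 [RRRB]  L=[-3]  R=[-2, -1, 0]  — -5/2
val_5 [RRRBR]  L=[-3]  R=[-5/2, -2, -1, 0]  — -11/4
val_6 [RRRBRR]  L=[-3]  R=[-11/4, -5/2, -2, -1, 0]  — -23/8
val_7 [RRRBRRB]  L=[-3, -23/8]  R=[-11/4, -5/2, -2, -1, 0]  — -45/16
val_8 [RRRBRRBR]  L=[-3, -23/8]  R=[-45/16, -11/4, -5/2, -2, -1, 0]  — -91/32
val_9 [RRRBRRBRB]  L=[-3, -23/8, -91/32]  R=[-45/16, -11/4, -5/2, -2, -1, 0]  — -181/64
val_10 [RRRBRRBRBB]  L=[-3, -23/8, -91/32, -181/64]  R=[-45/16, -11/4, -5/2, -2, -1, 0]  — -361/128
val_11 [RRRBRRBRBBR]  L=[-3, -23/8, -91/32, -181/64]  R=[-361/128, -45/16, -11/4, -5/2, -2, -1, 0]  — -723/256
val_12 [RRRBRRBRBBRB]  L=[-3, -23/8, -91/32, -181/64, -723/256]  R=[-361/128, -45/16, -11/4, -5/2, -2, -1, 0]  — -1445/512
val_13 [RRRBRRBRBBRBR]  L=[-3, -23/8, -91/32, -181/64, -723/256]  R=[-1445/512, -361/128, -45/16, -11/4, -5/2, -2, -1, 0]  — -2891/1024
val_14 [RRRBRRBRBBRBRB]  L=[-3, -23/8, -91/32, -181/64, -723/256, -2891/1024]  R=[-1445/512, -361/128, -45/16, -11/4, -5/2, -2, -1, 0]  — -5781/2048

-5781/2048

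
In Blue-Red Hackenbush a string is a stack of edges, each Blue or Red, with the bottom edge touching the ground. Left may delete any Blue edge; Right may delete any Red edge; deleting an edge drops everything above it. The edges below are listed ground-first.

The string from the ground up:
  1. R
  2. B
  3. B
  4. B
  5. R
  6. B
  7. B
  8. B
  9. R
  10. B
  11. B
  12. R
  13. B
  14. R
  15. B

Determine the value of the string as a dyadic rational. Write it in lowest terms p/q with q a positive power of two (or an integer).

1 of 15 · R · max L −∞ · min R 0 ⇒ -1
2 of 15 · RB · max L -1 · min R 0 ⇒ -1/2
3 of 15 · RBB · max L -1/2 · min R 0 ⇒ -1/4
4 of 15 · RBBB · max L -1/4 · min R 0 ⇒ -1/8
5 of 15 · RBBBR · max L -1/4 · min R -1/8 ⇒ -3/16
6 of 15 · RBBBRB · max L -3/16 · min R -1/8 ⇒ -5/32
7 of 15 · RBBBRBB · max L -5/32 · min R -1/8 ⇒ -9/64
8 of 15 · RBBBRBBB · max L -9/64 · min R -1/8 ⇒ -17/128
9 of 15 · RBBBRBBBR · max L -9/64 · min R -17/128 ⇒ -35/256
10 of 15 · RBBBRBBBRB · max L -35/256 · min R -17/128 ⇒ -69/512
11 of 15 · RBBBRBBBRBB · max L -69/512 · min R -17/128 ⇒ -137/1024
12 of 15 · RBBBRBBBRBBR · max L -69/512 · min R -137/1024 ⇒ -275/2048
13 of 15 · RBBBRBBBRBBRB · max L -275/2048 · min R -137/1024 ⇒ -549/4096
14 of 15 · RBBBRBBBRBBRBR · max L -275/2048 · min R -549/4096 ⇒ -1099/8192
15 of 15 · RBBBRBBBRBBRBRB · max L -1099/8192 · min R -549/4096 ⇒ -2197/16384

-2197/16384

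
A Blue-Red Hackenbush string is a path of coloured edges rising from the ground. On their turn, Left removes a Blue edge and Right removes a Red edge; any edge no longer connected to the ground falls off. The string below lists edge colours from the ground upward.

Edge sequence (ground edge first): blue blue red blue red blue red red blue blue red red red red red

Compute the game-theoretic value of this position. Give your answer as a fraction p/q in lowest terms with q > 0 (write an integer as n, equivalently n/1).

13505/8192

1 of 15 · b · max L 0 · min R +∞ = 1
2 of 15 · bb · max L 1 · min R +∞ = 2
3 of 15 · bbr · max L 1 · min R 2 = 3/2
4 of 15 · bbrb · max L 3/2 · min R 2 = 7/4
5 of 15 · bbrbr · max L 3/2 · min R 7/4 = 13/8
6 of 15 · bbrbrb · max L 13/8 · min R 7/4 = 27/16
7 of 15 · bbrbrbr · max L 13/8 · min R 27/16 = 53/32
8 of 15 · bbrbrbrr · max L 13/8 · min R 53/32 = 105/64
9 of 15 · bbrbrbrrb · max L 105/64 · min R 53/32 = 211/128
10 of 15 · bbrbrbrrbb · max L 211/128 · min R 53/32 = 423/256
11 of 15 · bbrbrbrrbbr · max L 211/128 · min R 423/256 = 845/512
12 of 15 · bbrbrbrrbbrr · max L 211/128 · min R 845/512 = 1689/1024
13 of 15 · bbrbrbrrbbrrr · max L 211/128 · min R 1689/1024 = 3377/2048
14 of 15 · bbrbrbrrbbrrrr · max L 211/128 · min R 3377/2048 = 6753/4096
15 of 15 · bbrbrbrrbbrrrrr · max L 211/128 · min R 6753/4096 = 13505/8192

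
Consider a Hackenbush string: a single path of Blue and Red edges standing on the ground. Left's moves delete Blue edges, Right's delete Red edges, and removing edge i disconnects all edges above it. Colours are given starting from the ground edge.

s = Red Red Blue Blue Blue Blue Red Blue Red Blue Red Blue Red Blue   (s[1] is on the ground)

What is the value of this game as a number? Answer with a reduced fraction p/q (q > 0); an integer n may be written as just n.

v_1 [R]  L=[none]  R=[0]  so -1
v_2 [RR]  L=[none]  R=[-1; 0]  so -2
v_3 [RRB]  L=[-2]  R=[-1; 0]  so -3/2
v_4 [RRBB]  L=[-2; -3/2]  R=[-1; 0]  so -5/4
v_5 [RRBBB]  L=[-2; -3/2; -5/4]  R=[-1; 0]  so -9/8
v_6 [RRBBBB]  L=[-2; -3/2; -5/4; -9/8]  R=[-1; 0]  so -17/16
v_7 [RRBBBBR]  L=[-2; -3/2; -5/4; -9/8]  R=[-17/16; -1; 0]  so -35/32
v_8 [RRBBBBRB]  L=[-2; -3/2; -5/4; -9/8; -35/32]  R=[-17/16; -1; 0]  so -69/64
v_9 [RRBBBBRBR]  L=[-2; -3/2; -5/4; -9/8; -35/32]  R=[-69/64; -17/16; -1; 0]  so -139/128
v_10 [RRBBBBRBRB]  L=[-2; -3/2; -5/4; -9/8; -35/32; -139/128]  R=[-69/64; -17/16; -1; 0]  so -277/256
v_11 [RRBBBBRBRBR]  L=[-2; -3/2; -5/4; -9/8; -35/32; -139/128]  R=[-277/256; -69/64; -17/16; -1; 0]  so -555/512
v_12 [RRBBBBRBRBRB]  L=[-2; -3/2; -5/4; -9/8; -35/32; -139/128; -555/512]  R=[-277/256; -69/64; -17/16; -1; 0]  so -1109/1024
v_13 [RRBBBBRBRBRBR]  L=[-2; -3/2; -5/4; -9/8; -35/32; -139/128; -555/512]  R=[-1109/1024; -277/256; -69/64; -17/16; -1; 0]  so -2219/2048
v_14 [RRBBBBRBRBRBRB]  L=[-2; -3/2; -5/4; -9/8; -35/32; -139/128; -555/512; -2219/2048]  R=[-1109/1024; -277/256; -69/64; -17/16; -1; 0]  so -4437/4096

-4437/4096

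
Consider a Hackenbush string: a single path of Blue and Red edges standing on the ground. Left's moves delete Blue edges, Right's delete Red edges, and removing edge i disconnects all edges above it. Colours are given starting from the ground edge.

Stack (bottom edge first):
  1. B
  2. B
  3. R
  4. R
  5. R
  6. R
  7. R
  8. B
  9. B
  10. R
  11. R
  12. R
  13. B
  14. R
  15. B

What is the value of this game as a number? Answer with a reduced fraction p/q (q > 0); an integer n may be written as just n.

Build v(s[:k]) for k = 1..15, string s = B B R R R R R B B R R R B R B.
step 1: add B to get B; options L={ 0 } R={ (no moves) } so 1
step 2: add B to get BB; options L={ 0, 1 } R={ (no moves) } so 2
step 3: add R to get BBR; options L={ 0, 1 } R={ 2 } so 3/2
step 4: add R to get BBRR; options L={ 0, 1 } R={ 3/2, 2 } so 5/4
step 5: add R to get BBRRR; options L={ 0, 1 } R={ 5/4, 3/2, 2 } so 9/8
step 6: add R to get BBRRRR; options L={ 0, 1 } R={ 9/8, 5/4, 3/2, 2 } so 17/16
step 7: add R to get BBRRRRR; options L={ 0, 1 } R={ 17/16, 9/8, 5/4, 3/2, 2 } so 33/32
step 8: add B to get BBRRRRRB; options L={ 0, 1, 33/32 } R={ 17/16, 9/8, 5/4, 3/2, 2 } so 67/64
step 9: add B to get BBRRRRRBB; options L={ 0, 1, 33/32, 67/64 } R={ 17/16, 9/8, 5/4, 3/2, 2 } so 135/128
step 10: add R to get BBRRRRRBBR; options L={ 0, 1, 33/32, 67/64 } R={ 135/128, 17/16, 9/8, 5/4, 3/2, 2 } so 269/256
step 11: add R to get BBRRRRRBBRR; options L={ 0, 1, 33/32, 67/64 } R={ 269/256, 135/128, 17/16, 9/8, 5/4, 3/2, 2 } so 537/512
step 12: add R to get BBRRRRRBBRRR; options L={ 0, 1, 33/32, 67/64 } R={ 537/512, 269/256, 135/128, 17/16, 9/8, 5/4, 3/2, 2 } so 1073/1024
step 13: add B to get BBRRRRRBBRRRB; options L={ 0, 1, 33/32, 67/64, 1073/1024 } R={ 537/512, 269/256, 135/128, 17/16, 9/8, 5/4, 3/2, 2 } so 2147/2048
step 14: add R to get BBRRRRRBBRRRBR; options L={ 0, 1, 33/32, 67/64, 1073/1024 } R={ 2147/2048, 537/512, 269/256, 135/128, 17/16, 9/8, 5/4, 3/2, 2 } so 4293/4096
step 15: add B to get BBRRRRRBBRRRBRB; options L={ 0, 1, 33/32, 67/64, 1073/1024, 4293/4096 } R={ 2147/2048, 537/512, 269/256, 135/128, 17/16, 9/8, 5/4, 3/2, 2 } so 8587/8192

8587/8192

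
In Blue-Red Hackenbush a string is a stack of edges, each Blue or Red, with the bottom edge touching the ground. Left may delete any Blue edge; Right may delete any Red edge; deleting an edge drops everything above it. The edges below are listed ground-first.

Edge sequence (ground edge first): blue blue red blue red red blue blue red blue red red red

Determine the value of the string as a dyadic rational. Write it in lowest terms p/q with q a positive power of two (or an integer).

Prefix values for blue blue red blue red red blue blue red blue red red red via {L|R} + simplicity:
G_1 [b]  L=[0]  R=[—]  -> 1
G_2 [bb]  L=[0, 1]  R=[—]  -> 2
G_3 [bbr]  L=[0, 1]  R=[2]  -> 3/2
G_4 [bbrb]  L=[0, 1, 3/2]  R=[2]  -> 7/4
G_5 [bbrbr]  L=[0, 1, 3/2]  R=[7/4, 2]  -> 13/8
G_6 [bbrbrr]  L=[0, 1, 3/2]  R=[13/8, 7/4, 2]  -> 25/16
G_7 [bbrbrrb]  L=[0, 1, 3/2, 25/16]  R=[13/8, 7/4, 2]  -> 51/32
G_8 [bbrbrrbb]  L=[0, 1, 3/2, 25/16, 51/32]  R=[13/8, 7/4, 2]  -> 103/64
G_9 [bbrbrrbbr]  L=[0, 1, 3/2, 25/16, 51/32]  R=[103/64, 13/8, 7/4, 2]  -> 205/128
G_10 [bbrbrrbbrb]  L=[0, 1, 3/2, 25/16, 51/32, 205/128]  R=[103/64, 13/8, 7/4, 2]  -> 411/256
G_11 [bbrbrrbbrbr]  L=[0, 1, 3/2, 25/16, 51/32, 205/128]  R=[411/256, 103/64, 13/8, 7/4, 2]  -> 821/512
G_12 [bbrbrrbbrbrr]  L=[0, 1, 3/2, 25/16, 51/32, 205/128]  R=[821/512, 411/256, 103/64, 13/8, 7/4, 2]  -> 1641/1024
G_13 [bbrbrrbbrbrrr]  L=[0, 1, 3/2, 25/16, 51/32, 205/128]  R=[1641/1024, 821/512, 411/256, 103/64, 13/8, 7/4, 2]  -> 3281/2048

3281/2048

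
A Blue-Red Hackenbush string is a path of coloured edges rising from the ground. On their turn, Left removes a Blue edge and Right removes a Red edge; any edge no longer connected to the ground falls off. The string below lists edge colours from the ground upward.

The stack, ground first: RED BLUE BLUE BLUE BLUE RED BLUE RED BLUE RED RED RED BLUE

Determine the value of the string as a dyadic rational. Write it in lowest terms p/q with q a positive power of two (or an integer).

Recurse on prefixes of the 13-edge string RED BLUE BLUE BLUE BLUE RED BLUE RED BLUE RED RED RED BLUE:
val_1 [R]  L=[(no moves)]  R=[0]  → -1
val_2 [RB]  L=[-1]  R=[0]  → -1/2
val_3 [RBB]  L=[-1; -1/2]  R=[0]  → -1/4
val_4 [RBBB]  L=[-1; -1/2; -1/4]  R=[0]  → -1/8
val_5 [RBBBB]  L=[-1; -1/2; -1/4; -1/8]  R=[0]  → -1/16
val_6 [RBBBBR]  L=[-1; -1/2; -1/4; -1/8]  R=[-1/16; 0]  → -3/32
val_7 [RBBBBRB]  L=[-1; -1/2; -1/4; -1/8; -3/32]  R=[-1/16; 0]  → -5/64
val_8 [RBBBBRBR]  L=[-1; -1/2; -1/4; -1/8; -3/32]  R=[-5/64; -1/16; 0]  → -11/128
val_9 [RBBBBRBRB]  L=[-1; -1/2; -1/4; -1/8; -3/32; -11/128]  R=[-5/64; -1/16; 0]  → -21/256
val_10 [RBBBBRBRBR]  L=[-1; -1/2; -1/4; -1/8; -3/32; -11/128]  R=[-21/256; -5/64; -1/16; 0]  → -43/512
val_11 [RBBBBRBRBRR]  L=[-1; -1/2; -1/4; -1/8; -3/32; -11/128]  R=[-43/512; -21/256; -5/64; -1/16; 0]  → -87/1024
val_12 [RBBBBRBRBRRR]  L=[-1; -1/2; -1/4; -1/8; -3/32; -11/128]  R=[-87/1024; -43/512; -21/256; -5/64; -1/16; 0]  → -175/2048
val_13 [RBBBBRBRBRRRB]  L=[-1; -1/2; -1/4; -1/8; -3/32; -11/128; -175/2048]  R=[-87/1024; -43/512; -21/256; -5/64; -1/16; 0]  → -349/4096

-349/4096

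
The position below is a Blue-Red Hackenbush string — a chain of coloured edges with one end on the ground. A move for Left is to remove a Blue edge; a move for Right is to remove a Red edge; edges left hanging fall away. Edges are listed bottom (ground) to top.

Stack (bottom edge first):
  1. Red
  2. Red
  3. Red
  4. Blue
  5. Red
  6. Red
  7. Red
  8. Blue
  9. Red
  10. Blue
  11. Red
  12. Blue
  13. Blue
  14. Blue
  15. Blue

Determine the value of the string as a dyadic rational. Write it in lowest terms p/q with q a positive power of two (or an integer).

Prefix values for Red Red Red Blue Red Red Red Blue Red Blue Red Blue Blue Blue Blue via {L|R} + simplicity:
g_1 [R]  L=[—]  R=[0]  so -1
g_2 [RR]  L=[—]  R=[-1,0]  so -2
g_3 [RRR]  L=[—]  R=[-2,-1,0]  so -3
g_4 [RRRB]  L=[-3]  R=[-2,-1,0]  so -5/2
g_5 [RRRBR]  L=[-3]  R=[-5/2,-2,-1,0]  so -11/4
g_6 [RRRBRR]  L=[-3]  R=[-11/4,-5/2,-2,-1,0]  so -23/8
g_7 [RRRBRRR]  L=[-3]  R=[-23/8,-11/4,-5/2,-2,-1,0]  so -47/16
g_8 [RRRBRRRB]  L=[-3,-47/16]  R=[-23/8,-11/4,-5/2,-2,-1,0]  so -93/32
g_9 [RRRBRRRBR]  L=[-3,-47/16]  R=[-93/32,-23/8,-11/4,-5/2,-2,-1,0]  so -187/64
g_10 [RRRBRRRBRB]  L=[-3,-47/16,-187/64]  R=[-93/32,-23/8,-11/4,-5/2,-2,-1,0]  so -373/128
g_11 [RRRBRRRBRBR]  L=[-3,-47/16,-187/64]  R=[-373/128,-93/32,-23/8,-11/4,-5/2,-2,-1,0]  so -747/256
g_12 [RRRBRRRBRBRB]  L=[-3,-47/16,-187/64,-747/256]  R=[-373/128,-93/32,-23/8,-11/4,-5/2,-2,-1,0]  so -1493/512
g_13 [RRRBRRRBRBRBB]  L=[-3,-47/16,-187/64,-747/256,-1493/512]  R=[-373/128,-93/32,-23/8,-11/4,-5/2,-2,-1,0]  so -2985/1024
g_14 [RRRBRRRBRBRBBB]  L=[-3,-47/16,-187/64,-747/256,-1493/512,-2985/1024]  R=[-373/128,-93/32,-23/8,-11/4,-5/2,-2,-1,0]  so -5969/2048
g_15 [RRRBRRRBRBRBBBB]  L=[-3,-47/16,-187/64,-747/256,-1493/512,-2985/1024,-5969/2048]  R=[-373/128,-93/32,-23/8,-11/4,-5/2,-2,-1,0]  so -11937/4096

-11937/4096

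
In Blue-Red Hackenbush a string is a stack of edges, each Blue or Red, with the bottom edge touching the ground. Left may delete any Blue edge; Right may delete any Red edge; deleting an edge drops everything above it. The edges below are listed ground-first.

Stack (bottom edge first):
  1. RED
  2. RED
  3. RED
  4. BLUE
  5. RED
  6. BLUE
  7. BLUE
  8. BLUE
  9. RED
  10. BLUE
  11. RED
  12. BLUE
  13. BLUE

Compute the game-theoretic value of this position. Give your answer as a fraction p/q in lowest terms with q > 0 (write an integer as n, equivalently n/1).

val(R) = {  | 0 } -> -1
val(RR) = {  | -1,0 } -> -2
val(RRR) = {  | -2,-1,0 } -> -3
val(RRRB) = { -3 | -2,-1,0 } -> -5/2
val(RRRBR) = { -3 | -5/2,-2,-1,0 } -> -11/4
val(RRRBRB) = { -3,-11/4 | -5/2,-2,-1,0 } -> -21/8
val(RRRBRBB) = { -3,-11/4,-21/8 | -5/2,-2,-1,0 } -> -41/16
val(RRRBRBBB) = { -3,-11/4,-21/8,-41/16 | -5/2,-2,-1,0 } -> -81/32
val(RRRBRBBBR) = { -3,-11/4,-21/8,-41/16 | -81/32,-5/2,-2,-1,0 } -> -163/64
val(RRRBRBBBRB) = { -3,-11/4,-21/8,-41/16,-163/64 | -81/32,-5/2,-2,-1,0 } -> -325/128
val(RRRBRBBBRBR) = { -3,-11/4,-21/8,-41/16,-163/64 | -325/128,-81/32,-5/2,-2,-1,0 } -> -651/256
val(RRRBRBBBRBRB) = { -3,-11/4,-21/8,-41/16,-163/64,-651/256 | -325/128,-81/32,-5/2,-2,-1,0 } -> -1301/512
val(RRRBRBBBRBRBB) = { -3,-11/4,-21/8,-41/16,-163/64,-651/256,-1301/512 | -325/128,-81/32,-5/2,-2,-1,0 } -> -2601/1024

-2601/1024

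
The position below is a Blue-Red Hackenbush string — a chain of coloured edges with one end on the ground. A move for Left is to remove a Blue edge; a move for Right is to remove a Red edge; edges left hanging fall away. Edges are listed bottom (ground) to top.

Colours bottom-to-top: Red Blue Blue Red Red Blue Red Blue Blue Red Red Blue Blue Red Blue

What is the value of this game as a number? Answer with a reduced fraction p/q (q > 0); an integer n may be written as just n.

-6757/16384

Prefix values for Red Blue Blue Red Red Blue Red Blue Blue Red Red Blue Blue Red Blue via {L|R} + simplicity:
step 1: add Red to get R; options L={ ∅ } R={ 0 } ⇒ -1
step 2: add Blue to get RB; options L={ -1 } R={ 0 } ⇒ -1/2
step 3: add Blue to get RBB; options L={ -1,-1/2 } R={ 0 } ⇒ -1/4
step 4: add Red to get RBBR; options L={ -1,-1/2 } R={ -1/4,0 } ⇒ -3/8
step 5: add Red to get RBBRR; options L={ -1,-1/2 } R={ -3/8,-1/4,0 } ⇒ -7/16
step 6: add Blue to get RBBRRB; options L={ -1,-1/2,-7/16 } R={ -3/8,-1/4,0 } ⇒ -13/32
step 7: add Red to get RBBRRBR; options L={ -1,-1/2,-7/16 } R={ -13/32,-3/8,-1/4,0 } ⇒ -27/64
step 8: add Blue to get RBBRRBRB; options L={ -1,-1/2,-7/16,-27/64 } R={ -13/32,-3/8,-1/4,0 } ⇒ -53/128
step 9: add Blue to get RBBRRBRBB; options L={ -1,-1/2,-7/16,-27/64,-53/128 } R={ -13/32,-3/8,-1/4,0 } ⇒ -105/256
step 10: add Red to get RBBRRBRBBR; options L={ -1,-1/2,-7/16,-27/64,-53/128 } R={ -105/256,-13/32,-3/8,-1/4,0 } ⇒ -211/512
step 11: add Red to get RBBRRBRBBRR; options L={ -1,-1/2,-7/16,-27/64,-53/128 } R={ -211/512,-105/256,-13/32,-3/8,-1/4,0 } ⇒ -423/1024
step 12: add Blue to get RBBRRBRBBRRB; options L={ -1,-1/2,-7/16,-27/64,-53/128,-423/1024 } R={ -211/512,-105/256,-13/32,-3/8,-1/4,0 } ⇒ -845/2048
step 13: add Blue to get RBBRRBRBBRRBB; options L={ -1,-1/2,-7/16,-27/64,-53/128,-423/1024,-845/2048 } R={ -211/512,-105/256,-13/32,-3/8,-1/4,0 } ⇒ -1689/4096
step 14: add Red to get RBBRRBRBBRRBBR; options L={ -1,-1/2,-7/16,-27/64,-53/128,-423/1024,-845/2048 } R={ -1689/4096,-211/512,-105/256,-13/32,-3/8,-1/4,0 } ⇒ -3379/8192
step 15: add Blue to get RBBRRBRBBRRBBRB; options L={ -1,-1/2,-7/16,-27/64,-53/128,-423/1024,-845/2048,-3379/8192 } R={ -1689/4096,-211/512,-105/256,-13/32,-3/8,-1/4,0 } ⇒ -6757/16384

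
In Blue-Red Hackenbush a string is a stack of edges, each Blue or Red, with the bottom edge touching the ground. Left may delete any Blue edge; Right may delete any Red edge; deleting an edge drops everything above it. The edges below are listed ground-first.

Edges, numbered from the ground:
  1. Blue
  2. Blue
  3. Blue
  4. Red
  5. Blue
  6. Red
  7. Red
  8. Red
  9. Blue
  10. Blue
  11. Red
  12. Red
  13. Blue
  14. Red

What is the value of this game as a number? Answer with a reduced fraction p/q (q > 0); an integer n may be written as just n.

Recurse on prefixes of the 14-edge string Blue Blue Blue Red Blue Red Red Red Blue Blue Red Red Blue Red:
value(B) = { 0 | ∅ } → 1
value(BB) = { 0, 1 | ∅ } → 2
value(BBB) = { 0, 1, 2 | ∅ } → 3
value(BBBR) = { 0, 1, 2 | 3 } → 5/2
value(BBBRB) = { 0, 1, 2, 5/2 | 3 } → 11/4
value(BBBRBR) = { 0, 1, 2, 5/2 | 11/4, 3 } → 21/8
value(BBBRBRR) = { 0, 1, 2, 5/2 | 21/8, 11/4, 3 } → 41/16
value(BBBRBRRR) = { 0, 1, 2, 5/2 | 41/16, 21/8, 11/4, 3 } → 81/32
value(BBBRBRRRB) = { 0, 1, 2, 5/2, 81/32 | 41/16, 21/8, 11/4, 3 } → 163/64
value(BBBRBRRRBB) = { 0, 1, 2, 5/2, 81/32, 163/64 | 41/16, 21/8, 11/4, 3 } → 327/128
value(BBBRBRRRBBR) = { 0, 1, 2, 5/2, 81/32, 163/64 | 327/128, 41/16, 21/8, 11/4, 3 } → 653/256
value(BBBRBRRRBBRR) = { 0, 1, 2, 5/2, 81/32, 163/64 | 653/256, 327/128, 41/16, 21/8, 11/4, 3 } → 1305/512
value(BBBRBRRRBBRRB) = { 0, 1, 2, 5/2, 81/32, 163/64, 1305/512 | 653/256, 327/128, 41/16, 21/8, 11/4, 3 } → 2611/1024
value(BBBRBRRRBBRRBR) = { 0, 1, 2, 5/2, 81/32, 163/64, 1305/512 | 2611/1024, 653/256, 327/128, 41/16, 21/8, 11/4, 3 } → 5221/2048

5221/2048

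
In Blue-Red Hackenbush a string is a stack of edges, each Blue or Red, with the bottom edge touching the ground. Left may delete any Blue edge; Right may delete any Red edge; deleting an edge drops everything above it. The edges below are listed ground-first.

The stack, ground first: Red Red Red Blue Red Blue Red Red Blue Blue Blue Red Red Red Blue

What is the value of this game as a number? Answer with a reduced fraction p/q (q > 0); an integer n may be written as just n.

-11037/4096

Recurse on prefixes of the 15-edge string Red Red Red Blue Red Blue Red Red Blue Blue Blue Red Red Red Blue:
value(R) = { ∅ | 0 } = -1
value(RR) = { ∅ | -1 0 } = -2
value(RRR) = { ∅ | -2 -1 0 } = -3
value(RRRB) = { -3 | -2 -1 0 } = -5/2
value(RRRBR) = { -3 | -5/2 -2 -1 0 } = -11/4
value(RRRBRB) = { -3 -11/4 | -5/2 -2 -1 0 } = -21/8
value(RRRBRBR) = { -3 -11/4 | -21/8 -5/2 -2 -1 0 } = -43/16
value(RRRBRBRR) = { -3 -11/4 | -43/16 -21/8 -5/2 -2 -1 0 } = -87/32
value(RRRBRBRRB) = { -3 -11/4 -87/32 | -43/16 -21/8 -5/2 -2 -1 0 } = -173/64
value(RRRBRBRRBB) = { -3 -11/4 -87/32 -173/64 | -43/16 -21/8 -5/2 -2 -1 0 } = -345/128
value(RRRBRBRRBBB) = { -3 -11/4 -87/32 -173/64 -345/128 | -43/16 -21/8 -5/2 -2 -1 0 } = -689/256
value(RRRBRBRRBBBR) = { -3 -11/4 -87/32 -173/64 -345/128 | -689/256 -43/16 -21/8 -5/2 -2 -1 0 } = -1379/512
value(RRRBRBRRBBBRR) = { -3 -11/4 -87/32 -173/64 -345/128 | -1379/512 -689/256 -43/16 -21/8 -5/2 -2 -1 0 } = -2759/1024
value(RRRBRBRRBBBRRR) = { -3 -11/4 -87/32 -173/64 -345/128 | -2759/1024 -1379/512 -689/256 -43/16 -21/8 -5/2 -2 -1 0 } = -5519/2048
value(RRRBRBRRBBBRRRB) = { -3 -11/4 -87/32 -173/64 -345/128 -5519/2048 | -2759/1024 -1379/512 -689/256 -43/16 -21/8 -5/2 -2 -1 0 } = -11037/4096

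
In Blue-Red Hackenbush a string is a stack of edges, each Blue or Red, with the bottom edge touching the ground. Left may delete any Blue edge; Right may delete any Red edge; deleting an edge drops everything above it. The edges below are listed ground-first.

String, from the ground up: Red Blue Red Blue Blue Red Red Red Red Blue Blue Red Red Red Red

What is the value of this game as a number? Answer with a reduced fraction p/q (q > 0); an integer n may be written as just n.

Recurse on prefixes of the 15-edge string Red Blue Red Blue Blue Red Red Red Red Blue Blue Red Red Red Red:
1 of 15 · R · max L −∞ · min R 0 = -1
2 of 15 · RB · max L -1 · min R 0 = -1/2
3 of 15 · RBR · max L -1 · min R -1/2 = -3/4
4 of 15 · RBRB · max L -3/4 · min R -1/2 = -5/8
5 of 15 · RBRBB · max L -5/8 · min R -1/2 = -9/16
6 of 15 · RBRBBR · max L -5/8 · min R -9/16 = -19/32
7 of 15 · RBRBBRR · max L -5/8 · min R -19/32 = -39/64
8 of 15 · RBRBBRRR · max L -5/8 · min R -39/64 = -79/128
9 of 15 · RBRBBRRRR · max L -5/8 · min R -79/128 = -159/256
10 of 15 · RBRBBRRRRB · max L -159/256 · min R -79/128 = -317/512
11 of 15 · RBRBBRRRRBB · max L -317/512 · min R -79/128 = -633/1024
12 of 15 · RBRBBRRRRBBR · max L -317/512 · min R -633/1024 = -1267/2048
13 of 15 · RBRBBRRRRBBRR · max L -317/512 · min R -1267/2048 = -2535/4096
14 of 15 · RBRBBRRRRBBRRR · max L -317/512 · min R -2535/4096 = -5071/8192
15 of 15 · RBRBBRRRRBBRRRR · max L -317/512 · min R -5071/8192 = -10143/16384

-10143/16384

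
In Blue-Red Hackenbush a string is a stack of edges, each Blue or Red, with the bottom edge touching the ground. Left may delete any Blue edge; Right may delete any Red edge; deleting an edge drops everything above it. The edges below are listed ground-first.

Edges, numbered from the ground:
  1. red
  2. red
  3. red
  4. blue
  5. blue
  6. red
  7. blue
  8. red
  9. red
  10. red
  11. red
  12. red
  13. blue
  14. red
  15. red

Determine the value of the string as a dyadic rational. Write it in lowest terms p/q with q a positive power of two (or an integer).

1 of 15 · r · max L −∞ · min R 0 → -1
2 of 15 · rr · max L −∞ · min R -1 → -2
3 of 15 · rrr · max L −∞ · min R -2 → -3
4 of 15 · rrrb · max L -3 · min R -2 → -5/2
5 of 15 · rrrbb · max L -5/2 · min R -2 → -9/4
6 of 15 · rrrbbr · max L -5/2 · min R -9/4 → -19/8
7 of 15 · rrrbbrb · max L -19/8 · min R -9/4 → -37/16
8 of 15 · rrrbbrbr · max L -19/8 · min R -37/16 → -75/32
9 of 15 · rrrbbrbrr · max L -19/8 · min R -75/32 → -151/64
10 of 15 · rrrbbrbrrr · max L -19/8 · min R -151/64 → -303/128
11 of 15 · rrrbbrbrrrr · max L -19/8 · min R -303/128 → -607/256
12 of 15 · rrrbbrbrrrrr · max L -19/8 · min R -607/256 → -1215/512
13 of 15 · rrrbbrbrrrrrb · max L -1215/512 · min R -607/256 → -2429/1024
14 of 15 · rrrbbrbrrrrrbr · max L -1215/512 · min R -2429/1024 → -4859/2048
15 of 15 · rrrbbrbrrrrrbrr · max L -1215/512 · min R -4859/2048 → -9719/4096

-9719/4096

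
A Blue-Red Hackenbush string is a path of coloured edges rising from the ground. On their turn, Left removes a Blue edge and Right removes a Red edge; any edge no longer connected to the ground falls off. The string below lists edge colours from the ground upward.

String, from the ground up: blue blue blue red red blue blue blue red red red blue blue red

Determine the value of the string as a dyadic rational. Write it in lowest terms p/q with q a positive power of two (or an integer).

edge 1 of 14 (blue): { 0 | · } so 1
edge 2 of 14 (blue): { 0,1 | · } so 2
edge 3 of 14 (blue): { 0,1,2 | · } so 3
edge 4 of 14 (red): { 0,1,2 | 3 } so 5/2
edge 5 of 14 (red): { 0,1,2 | 5/2,3 } so 9/4
edge 6 of 14 (blue): { 0,1,2,9/4 | 5/2,3 } so 19/8
edge 7 of 14 (blue): { 0,1,2,9/4,19/8 | 5/2,3 } so 39/16
edge 8 of 14 (blue): { 0,1,2,9/4,19/8,39/16 | 5/2,3 } so 79/32
edge 9 of 14 (red): { 0,1,2,9/4,19/8,39/16 | 79/32,5/2,3 } so 157/64
edge 10 of 14 (red): { 0,1,2,9/4,19/8,39/16 | 157/64,79/32,5/2,3 } so 313/128
edge 11 of 14 (red): { 0,1,2,9/4,19/8,39/16 | 313/128,157/64,79/32,5/2,3 } so 625/256
edge 12 of 14 (blue): { 0,1,2,9/4,19/8,39/16,625/256 | 313/128,157/64,79/32,5/2,3 } so 1251/512
edge 13 of 14 (blue): { 0,1,2,9/4,19/8,39/16,625/256,1251/512 | 313/128,157/64,79/32,5/2,3 } so 2503/1024
edge 14 of 14 (red): { 0,1,2,9/4,19/8,39/16,625/256,1251/512 | 2503/1024,313/128,157/64,79/32,5/2,3 } so 5005/2048

5005/2048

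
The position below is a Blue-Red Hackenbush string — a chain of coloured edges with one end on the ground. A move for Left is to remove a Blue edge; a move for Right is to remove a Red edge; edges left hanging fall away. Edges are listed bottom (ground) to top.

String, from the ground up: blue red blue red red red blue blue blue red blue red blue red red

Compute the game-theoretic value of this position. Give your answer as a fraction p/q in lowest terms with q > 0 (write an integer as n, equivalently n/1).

9129/16384

edge 1 of 15 (blue): { 0 | · } => 1
edge 2 of 15 (red): { 0 | 1 } => 1/2
edge 3 of 15 (blue): { 0 1/2 | 1 } => 3/4
edge 4 of 15 (red): { 0 1/2 | 3/4 1 } => 5/8
edge 5 of 15 (red): { 0 1/2 | 5/8 3/4 1 } => 9/16
edge 6 of 15 (red): { 0 1/2 | 9/16 5/8 3/4 1 } => 17/32
edge 7 of 15 (blue): { 0 1/2 17/32 | 9/16 5/8 3/4 1 } => 35/64
edge 8 of 15 (blue): { 0 1/2 17/32 35/64 | 9/16 5/8 3/4 1 } => 71/128
edge 9 of 15 (blue): { 0 1/2 17/32 35/64 71/128 | 9/16 5/8 3/4 1 } => 143/256
edge 10 of 15 (red): { 0 1/2 17/32 35/64 71/128 | 143/256 9/16 5/8 3/4 1 } => 285/512
edge 11 of 15 (blue): { 0 1/2 17/32 35/64 71/128 285/512 | 143/256 9/16 5/8 3/4 1 } => 571/1024
edge 12 of 15 (red): { 0 1/2 17/32 35/64 71/128 285/512 | 571/1024 143/256 9/16 5/8 3/4 1 } => 1141/2048
edge 13 of 15 (blue): { 0 1/2 17/32 35/64 71/128 285/512 1141/2048 | 571/1024 143/256 9/16 5/8 3/4 1 } => 2283/4096
edge 14 of 15 (red): { 0 1/2 17/32 35/64 71/128 285/512 1141/2048 | 2283/4096 571/1024 143/256 9/16 5/8 3/4 1 } => 4565/8192
edge 15 of 15 (red): { 0 1/2 17/32 35/64 71/128 285/512 1141/2048 | 4565/8192 2283/4096 571/1024 143/256 9/16 5/8 3/4 1 } => 9129/16384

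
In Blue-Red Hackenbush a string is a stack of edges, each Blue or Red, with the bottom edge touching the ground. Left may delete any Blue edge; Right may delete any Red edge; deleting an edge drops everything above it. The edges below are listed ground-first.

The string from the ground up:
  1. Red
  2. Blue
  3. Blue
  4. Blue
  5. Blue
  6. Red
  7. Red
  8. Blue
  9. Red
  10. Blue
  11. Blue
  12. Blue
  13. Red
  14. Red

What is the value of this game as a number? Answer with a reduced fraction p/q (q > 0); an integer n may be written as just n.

1 of 14 · R · max L −∞ · min R 0 gives -1
2 of 14 · RB · max L -1 · min R 0 gives -1/2
3 of 14 · RBB · max L -1/2 · min R 0 gives -1/4
4 of 14 · RBBB · max L -1/4 · min R 0 gives -1/8
5 of 14 · RBBBB · max L -1/8 · min R 0 gives -1/16
6 of 14 · RBBBBR · max L -1/8 · min R -1/16 gives -3/32
7 of 14 · RBBBBRR · max L -1/8 · min R -3/32 gives -7/64
8 of 14 · RBBBBRRB · max L -7/64 · min R -3/32 gives -13/128
9 of 14 · RBBBBRRBR · max L -7/64 · min R -13/128 gives -27/256
10 of 14 · RBBBBRRBRB · max L -27/256 · min R -13/128 gives -53/512
11 of 14 · RBBBBRRBRBB · max L -53/512 · min R -13/128 gives -105/1024
12 of 14 · RBBBBRRBRBBB · max L -105/1024 · min R -13/128 gives -209/2048
13 of 14 · RBBBBRRBRBBBR · max L -105/1024 · min R -209/2048 gives -419/4096
14 of 14 · RBBBBRRBRBBBRR · max L -105/1024 · min R -419/4096 gives -839/8192

-839/8192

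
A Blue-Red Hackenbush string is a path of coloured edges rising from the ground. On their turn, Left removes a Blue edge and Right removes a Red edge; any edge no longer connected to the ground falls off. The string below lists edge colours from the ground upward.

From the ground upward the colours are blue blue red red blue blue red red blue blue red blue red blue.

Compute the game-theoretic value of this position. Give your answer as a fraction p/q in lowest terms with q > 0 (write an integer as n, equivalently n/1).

Recurse on prefixes of the 14-edge string blue blue red red blue blue red red blue blue red blue red blue:
val_1 [b]  L=[0]  R=[—]  => 1
val_2 [bb]  L=[0, 1]  R=[—]  => 2
val_3 [bbr]  L=[0, 1]  R=[2]  => 3/2
val_4 [bbrr]  L=[0, 1]  R=[3/2, 2]  => 5/4
val_5 [bbrrb]  L=[0, 1, 5/4]  R=[3/2, 2]  => 11/8
val_6 [bbrrbb]  L=[0, 1, 5/4, 11/8]  R=[3/2, 2]  => 23/16
val_7 [bbrrbbr]  L=[0, 1, 5/4, 11/8]  R=[23/16, 3/2, 2]  => 45/32
val_8 [bbrrbbrr]  L=[0, 1, 5/4, 11/8]  R=[45/32, 23/16, 3/2, 2]  => 89/64
val_9 [bbrrbbrrb]  L=[0, 1, 5/4, 11/8, 89/64]  R=[45/32, 23/16, 3/2, 2]  => 179/128
val_10 [bbrrbbrrbb]  L=[0, 1, 5/4, 11/8, 89/64, 179/128]  R=[45/32, 23/16, 3/2, 2]  => 359/256
val_11 [bbrrbbrrbbr]  L=[0, 1, 5/4, 11/8, 89/64, 179/128]  R=[359/256, 45/32, 23/16, 3/2, 2]  => 717/512
val_12 [bbrrbbrrbbrb]  L=[0, 1, 5/4, 11/8, 89/64, 179/128, 717/512]  R=[359/256, 45/32, 23/16, 3/2, 2]  => 1435/1024
val_13 [bbrrbbrrbbrbr]  L=[0, 1, 5/4, 11/8, 89/64, 179/128, 717/512]  R=[1435/1024, 359/256, 45/32, 23/16, 3/2, 2]  => 2869/2048
val_14 [bbrrbbrrbbrbrb]  L=[0, 1, 5/4, 11/8, 89/64, 179/128, 717/512, 2869/2048]  R=[1435/1024, 359/256, 45/32, 23/16, 3/2, 2]  => 5739/4096

5739/4096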